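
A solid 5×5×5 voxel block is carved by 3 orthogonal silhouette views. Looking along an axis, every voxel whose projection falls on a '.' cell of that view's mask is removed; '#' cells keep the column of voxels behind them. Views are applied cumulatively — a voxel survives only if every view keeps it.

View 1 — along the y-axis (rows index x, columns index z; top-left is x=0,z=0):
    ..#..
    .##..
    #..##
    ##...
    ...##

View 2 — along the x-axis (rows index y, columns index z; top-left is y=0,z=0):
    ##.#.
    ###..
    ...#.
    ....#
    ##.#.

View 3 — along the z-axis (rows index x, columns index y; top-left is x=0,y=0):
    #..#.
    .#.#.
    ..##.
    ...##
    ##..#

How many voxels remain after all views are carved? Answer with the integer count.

voxel count = 8

full grid |V| = 125
step 1: project along y, AND mask (10/25) → |grid| = 50
step 2: project along x, AND mask (11/25) → |grid| = 22
step 3: project along z, AND mask (11/25) → |grid| = 8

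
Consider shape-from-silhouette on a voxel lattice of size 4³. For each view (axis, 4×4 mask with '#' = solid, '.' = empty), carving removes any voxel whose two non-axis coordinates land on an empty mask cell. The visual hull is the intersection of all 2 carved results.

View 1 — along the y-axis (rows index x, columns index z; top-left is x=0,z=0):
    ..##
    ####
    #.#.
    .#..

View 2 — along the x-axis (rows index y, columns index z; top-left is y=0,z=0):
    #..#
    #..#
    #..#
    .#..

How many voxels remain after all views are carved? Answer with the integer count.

14 voxels

start: 4×4×4 = 64 voxels
V1 y: intersect with XZ mask (9 set) -- 36 left
V2 x: intersect with YZ mask (7 set) -- 14 left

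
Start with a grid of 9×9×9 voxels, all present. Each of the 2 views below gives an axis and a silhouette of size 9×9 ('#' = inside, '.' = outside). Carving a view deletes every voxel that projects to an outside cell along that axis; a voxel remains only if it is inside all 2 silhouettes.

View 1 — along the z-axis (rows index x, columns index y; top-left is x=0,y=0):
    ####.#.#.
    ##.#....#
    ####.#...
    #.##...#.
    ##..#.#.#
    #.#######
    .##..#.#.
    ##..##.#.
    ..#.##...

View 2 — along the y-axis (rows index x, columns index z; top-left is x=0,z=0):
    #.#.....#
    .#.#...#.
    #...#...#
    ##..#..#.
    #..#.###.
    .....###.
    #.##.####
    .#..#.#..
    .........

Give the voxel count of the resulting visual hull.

before carving: 729 voxels (9×9×9)
[1] z-view keeps 44 columns → grid now 396
[2] y-view keeps 31 columns → grid now 153

|visual hull| = 153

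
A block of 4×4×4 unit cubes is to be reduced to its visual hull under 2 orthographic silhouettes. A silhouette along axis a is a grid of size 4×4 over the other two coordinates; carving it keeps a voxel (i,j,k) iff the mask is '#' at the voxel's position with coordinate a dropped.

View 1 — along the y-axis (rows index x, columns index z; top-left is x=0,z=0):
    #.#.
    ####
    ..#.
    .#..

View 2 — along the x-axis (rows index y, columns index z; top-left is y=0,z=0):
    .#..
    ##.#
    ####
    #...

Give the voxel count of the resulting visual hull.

initial block: 4^3 = 64
[1] y-view keeps 8 columns → grid now 32
[2] x-view keeps 9 columns → grid now 17

remaining voxels: 17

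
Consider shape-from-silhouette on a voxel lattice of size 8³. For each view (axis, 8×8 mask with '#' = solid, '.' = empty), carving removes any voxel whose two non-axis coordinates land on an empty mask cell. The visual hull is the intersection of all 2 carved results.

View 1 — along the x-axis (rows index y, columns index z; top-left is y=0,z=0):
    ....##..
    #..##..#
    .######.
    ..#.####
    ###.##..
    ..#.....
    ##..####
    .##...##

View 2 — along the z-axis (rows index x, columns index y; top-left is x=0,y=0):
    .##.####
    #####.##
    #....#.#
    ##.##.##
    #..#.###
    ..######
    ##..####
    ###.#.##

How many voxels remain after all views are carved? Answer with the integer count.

start: 8×8×8 = 512 voxels
carve view 1 (along x, YZ-mask fill 33/64): 264 voxels remain
carve view 2 (along z, XY-mask fill 45/64): 185 voxels remain

voxel count = 185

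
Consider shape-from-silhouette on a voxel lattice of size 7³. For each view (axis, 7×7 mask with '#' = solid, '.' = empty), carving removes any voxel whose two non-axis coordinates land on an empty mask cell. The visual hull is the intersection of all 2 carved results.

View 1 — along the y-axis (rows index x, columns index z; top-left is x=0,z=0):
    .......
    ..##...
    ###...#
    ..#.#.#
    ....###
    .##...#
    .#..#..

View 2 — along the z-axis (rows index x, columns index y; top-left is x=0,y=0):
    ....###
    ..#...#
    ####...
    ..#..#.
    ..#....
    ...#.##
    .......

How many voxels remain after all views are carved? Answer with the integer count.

remaining voxels: 38

start: 7×7×7 = 343 voxels
carve view 1 (along y, XZ-mask fill 17/49): 119 voxels remain
carve view 2 (along z, XY-mask fill 15/49): 38 voxels remain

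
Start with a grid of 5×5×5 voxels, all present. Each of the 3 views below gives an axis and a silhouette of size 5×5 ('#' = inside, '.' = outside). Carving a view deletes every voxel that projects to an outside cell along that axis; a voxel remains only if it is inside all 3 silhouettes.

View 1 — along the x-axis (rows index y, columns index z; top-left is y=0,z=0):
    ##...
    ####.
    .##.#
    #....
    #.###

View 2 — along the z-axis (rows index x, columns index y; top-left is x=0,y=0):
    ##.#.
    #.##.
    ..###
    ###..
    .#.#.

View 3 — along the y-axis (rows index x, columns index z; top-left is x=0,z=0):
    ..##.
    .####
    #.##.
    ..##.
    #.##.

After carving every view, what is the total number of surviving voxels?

before carving: 125 voxels (5×5×5)
step 1: project along x, AND mask (14/25) → |grid| = 70
step 2: project along z, AND mask (14/25) → |grid| = 35
step 3: project along y, AND mask (14/25) → |grid| = 18

voxel count = 18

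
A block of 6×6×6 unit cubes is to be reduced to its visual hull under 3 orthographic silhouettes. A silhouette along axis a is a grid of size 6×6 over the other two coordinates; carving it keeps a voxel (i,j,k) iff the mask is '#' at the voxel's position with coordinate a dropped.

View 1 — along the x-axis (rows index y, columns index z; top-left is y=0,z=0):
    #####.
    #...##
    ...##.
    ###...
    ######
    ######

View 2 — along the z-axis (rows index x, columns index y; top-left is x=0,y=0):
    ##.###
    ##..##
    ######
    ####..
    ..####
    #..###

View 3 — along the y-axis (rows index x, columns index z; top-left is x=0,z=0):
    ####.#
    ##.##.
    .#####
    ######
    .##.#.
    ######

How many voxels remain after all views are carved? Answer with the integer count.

95 voxels

full grid |V| = 216
  1. axis=0 (YZ plane), |mask|=25  ⇒  voxels=150
  2. axis=2 (XY plane), |mask|=27  ⇒  voxels=118
  3. axis=1 (XZ plane), |mask|=29  ⇒  voxels=95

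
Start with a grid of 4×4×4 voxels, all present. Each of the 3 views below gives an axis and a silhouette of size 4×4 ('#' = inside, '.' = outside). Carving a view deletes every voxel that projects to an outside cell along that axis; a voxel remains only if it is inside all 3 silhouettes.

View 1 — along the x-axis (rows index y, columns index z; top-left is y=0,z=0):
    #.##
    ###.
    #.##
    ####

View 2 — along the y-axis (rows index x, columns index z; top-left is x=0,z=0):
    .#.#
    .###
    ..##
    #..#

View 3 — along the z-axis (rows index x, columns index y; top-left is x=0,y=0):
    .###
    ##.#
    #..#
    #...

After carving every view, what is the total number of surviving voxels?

full grid |V| = 64
step 1: project along x, AND mask (13/16) → |grid| = 52
step 2: project along y, AND mask (9/16) → |grid| = 28
step 3: project along z, AND mask (9/16) → |grid| = 17

remaining voxels: 17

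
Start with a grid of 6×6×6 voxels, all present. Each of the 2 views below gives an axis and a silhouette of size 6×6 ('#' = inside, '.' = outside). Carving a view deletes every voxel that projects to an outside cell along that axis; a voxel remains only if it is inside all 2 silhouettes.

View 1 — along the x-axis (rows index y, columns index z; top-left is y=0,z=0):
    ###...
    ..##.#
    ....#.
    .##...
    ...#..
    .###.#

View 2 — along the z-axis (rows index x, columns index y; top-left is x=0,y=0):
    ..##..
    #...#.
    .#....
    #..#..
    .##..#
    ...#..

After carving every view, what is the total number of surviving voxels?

25 voxels

start: 6×6×6 = 216 voxels
[1] x-view keeps 14 columns → grid now 84
[2] z-view keeps 11 columns → grid now 25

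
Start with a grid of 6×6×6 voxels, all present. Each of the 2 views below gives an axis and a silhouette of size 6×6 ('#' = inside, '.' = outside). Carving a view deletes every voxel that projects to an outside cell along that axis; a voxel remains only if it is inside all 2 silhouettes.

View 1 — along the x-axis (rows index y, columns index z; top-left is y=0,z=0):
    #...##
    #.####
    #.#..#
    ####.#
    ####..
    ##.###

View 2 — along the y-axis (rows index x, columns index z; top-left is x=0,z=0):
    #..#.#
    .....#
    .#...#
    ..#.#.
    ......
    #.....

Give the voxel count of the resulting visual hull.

initial block: 6^3 = 216
[1] x-view keeps 25 columns → grid now 150
[2] y-view keeps 9 columns → grid now 41

|visual hull| = 41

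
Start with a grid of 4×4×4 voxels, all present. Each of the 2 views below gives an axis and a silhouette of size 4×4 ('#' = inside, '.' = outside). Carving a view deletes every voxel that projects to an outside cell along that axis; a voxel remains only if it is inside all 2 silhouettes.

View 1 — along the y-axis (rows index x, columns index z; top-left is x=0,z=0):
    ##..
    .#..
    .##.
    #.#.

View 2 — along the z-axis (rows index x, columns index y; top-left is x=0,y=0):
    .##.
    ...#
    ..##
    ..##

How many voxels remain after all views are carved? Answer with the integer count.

before carving: 64 voxels (4×4×4)
[1] y-view keeps 7 columns → grid now 28
[2] z-view keeps 7 columns → grid now 13

13 voxels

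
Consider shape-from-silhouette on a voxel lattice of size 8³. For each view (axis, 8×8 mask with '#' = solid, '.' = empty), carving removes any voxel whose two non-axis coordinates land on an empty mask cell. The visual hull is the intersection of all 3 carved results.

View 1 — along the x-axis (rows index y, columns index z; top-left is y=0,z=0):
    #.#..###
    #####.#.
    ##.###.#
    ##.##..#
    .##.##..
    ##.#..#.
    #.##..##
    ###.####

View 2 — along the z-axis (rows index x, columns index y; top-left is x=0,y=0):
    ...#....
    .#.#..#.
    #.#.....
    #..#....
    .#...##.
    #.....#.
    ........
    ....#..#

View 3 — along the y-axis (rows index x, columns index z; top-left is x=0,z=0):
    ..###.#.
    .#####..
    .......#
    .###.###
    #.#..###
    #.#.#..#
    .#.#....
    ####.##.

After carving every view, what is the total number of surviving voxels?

full grid |V| = 512
[1] x-view keeps 42 columns → grid now 336
[2] z-view keeps 15 columns → grid now 78
[3] y-view keeps 33 columns → grid now 43

|visual hull| = 43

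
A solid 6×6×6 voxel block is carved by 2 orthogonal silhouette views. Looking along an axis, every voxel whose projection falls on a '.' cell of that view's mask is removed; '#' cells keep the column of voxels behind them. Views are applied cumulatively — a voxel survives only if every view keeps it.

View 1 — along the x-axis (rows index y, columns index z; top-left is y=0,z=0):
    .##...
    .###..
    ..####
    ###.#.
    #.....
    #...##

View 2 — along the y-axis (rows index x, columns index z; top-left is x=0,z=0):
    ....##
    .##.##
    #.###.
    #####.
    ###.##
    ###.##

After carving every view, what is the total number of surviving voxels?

full grid |V| = 216
after view 1 [x-axis, 17 of 36 cells solid] → remaining = 102
after view 2 [y-axis, 25 of 36 cells solid] → remaining = 74

remaining voxels: 74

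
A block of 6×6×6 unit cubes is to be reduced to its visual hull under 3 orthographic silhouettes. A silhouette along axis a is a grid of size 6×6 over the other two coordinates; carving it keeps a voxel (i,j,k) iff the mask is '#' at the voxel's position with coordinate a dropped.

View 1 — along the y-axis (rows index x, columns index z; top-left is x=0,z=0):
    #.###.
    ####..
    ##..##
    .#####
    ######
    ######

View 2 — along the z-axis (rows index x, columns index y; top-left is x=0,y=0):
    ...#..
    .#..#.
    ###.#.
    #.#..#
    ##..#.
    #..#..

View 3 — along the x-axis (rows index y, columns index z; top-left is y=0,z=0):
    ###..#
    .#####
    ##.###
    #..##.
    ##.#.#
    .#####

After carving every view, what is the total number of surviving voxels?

full grid |V| = 216
after view 1 [y-axis, 29 of 36 cells solid] → remaining = 174
after view 2 [z-axis, 15 of 36 cells solid] → remaining = 73
after view 3 [x-axis, 26 of 36 cells solid] → remaining = 54

54 voxels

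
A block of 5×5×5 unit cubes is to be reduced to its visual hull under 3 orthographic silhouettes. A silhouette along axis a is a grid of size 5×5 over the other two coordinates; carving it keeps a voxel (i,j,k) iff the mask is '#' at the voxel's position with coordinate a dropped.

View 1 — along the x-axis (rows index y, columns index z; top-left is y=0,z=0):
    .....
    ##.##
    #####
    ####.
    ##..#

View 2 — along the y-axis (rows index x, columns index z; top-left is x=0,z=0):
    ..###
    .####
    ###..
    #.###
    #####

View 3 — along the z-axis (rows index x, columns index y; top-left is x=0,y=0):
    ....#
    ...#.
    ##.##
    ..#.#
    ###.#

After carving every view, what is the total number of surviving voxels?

remaining voxels: 29

initial block: 5^3 = 125
after view 1 [x-axis, 16 of 25 cells solid] → remaining = 80
after view 2 [y-axis, 19 of 25 cells solid] → remaining = 58
after view 3 [z-axis, 12 of 25 cells solid] → remaining = 29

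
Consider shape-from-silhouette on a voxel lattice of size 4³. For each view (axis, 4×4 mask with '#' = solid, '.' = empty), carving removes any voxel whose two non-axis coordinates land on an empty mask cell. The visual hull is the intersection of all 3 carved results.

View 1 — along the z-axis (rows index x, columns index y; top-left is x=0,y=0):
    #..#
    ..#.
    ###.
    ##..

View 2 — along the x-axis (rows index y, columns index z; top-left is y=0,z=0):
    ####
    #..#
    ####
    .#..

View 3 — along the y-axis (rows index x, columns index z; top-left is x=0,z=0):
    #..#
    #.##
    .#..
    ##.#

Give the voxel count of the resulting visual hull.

initial block: 4^3 = 64
carve view 1 (along z, XY-mask fill 8/16): 32 voxels remain
carve view 2 (along x, YZ-mask fill 11/16): 25 voxels remain
carve view 3 (along y, XZ-mask fill 9/16): 12 voxels remain

remaining voxels: 12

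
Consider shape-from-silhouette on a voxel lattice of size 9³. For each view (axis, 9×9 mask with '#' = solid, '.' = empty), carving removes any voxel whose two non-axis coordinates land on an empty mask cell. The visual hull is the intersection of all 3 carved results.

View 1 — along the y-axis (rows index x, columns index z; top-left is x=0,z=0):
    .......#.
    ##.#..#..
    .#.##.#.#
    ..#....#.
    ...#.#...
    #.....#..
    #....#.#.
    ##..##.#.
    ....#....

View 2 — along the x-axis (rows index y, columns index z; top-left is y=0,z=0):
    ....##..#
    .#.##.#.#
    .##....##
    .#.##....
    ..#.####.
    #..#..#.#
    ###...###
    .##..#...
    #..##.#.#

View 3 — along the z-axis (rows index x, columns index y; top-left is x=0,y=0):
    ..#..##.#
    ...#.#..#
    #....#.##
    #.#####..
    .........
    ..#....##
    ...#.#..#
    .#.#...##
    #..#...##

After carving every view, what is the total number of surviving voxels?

full grid |V| = 729
[1] y-view keeps 25 columns → grid now 225
[2] x-view keeps 38 columns → grid now 100
[3] z-view keeps 31 columns → grid now 41

voxel count = 41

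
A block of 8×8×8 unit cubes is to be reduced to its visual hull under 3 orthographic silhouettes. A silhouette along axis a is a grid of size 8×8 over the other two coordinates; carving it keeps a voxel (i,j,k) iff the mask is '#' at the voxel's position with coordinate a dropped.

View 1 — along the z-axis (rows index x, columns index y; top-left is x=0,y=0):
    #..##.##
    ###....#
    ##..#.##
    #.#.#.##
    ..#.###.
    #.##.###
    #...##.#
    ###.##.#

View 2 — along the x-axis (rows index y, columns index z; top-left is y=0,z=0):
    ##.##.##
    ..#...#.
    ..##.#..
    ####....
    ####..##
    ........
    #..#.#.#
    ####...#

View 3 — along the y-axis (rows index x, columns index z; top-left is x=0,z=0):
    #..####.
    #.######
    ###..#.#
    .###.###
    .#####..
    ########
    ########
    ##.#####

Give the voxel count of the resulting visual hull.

127 voxels

start: 8×8×8 = 512 voxels
carve view 1 (along z, XY-mask fill 39/64): 312 voxels remain
carve view 2 (along x, YZ-mask fill 30/64): 162 voxels remain
carve view 3 (along y, XZ-mask fill 51/64): 127 voxels remain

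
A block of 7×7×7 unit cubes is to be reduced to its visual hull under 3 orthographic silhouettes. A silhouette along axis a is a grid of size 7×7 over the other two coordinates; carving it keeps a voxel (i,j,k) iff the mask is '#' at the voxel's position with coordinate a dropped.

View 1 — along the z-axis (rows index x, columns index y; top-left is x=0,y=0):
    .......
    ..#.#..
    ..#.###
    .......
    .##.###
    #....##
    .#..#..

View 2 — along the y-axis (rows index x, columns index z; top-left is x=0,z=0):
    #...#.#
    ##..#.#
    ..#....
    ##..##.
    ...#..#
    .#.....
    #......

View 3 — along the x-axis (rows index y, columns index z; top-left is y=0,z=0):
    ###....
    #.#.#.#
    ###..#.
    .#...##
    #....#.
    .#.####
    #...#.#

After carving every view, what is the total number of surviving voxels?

voxel count = 12

start: 7×7×7 = 343 voxels
carve view 1 (along z, XY-mask fill 16/49): 112 voxels remain
carve view 2 (along y, XZ-mask fill 16/49): 27 voxels remain
carve view 3 (along x, YZ-mask fill 24/49): 12 voxels remain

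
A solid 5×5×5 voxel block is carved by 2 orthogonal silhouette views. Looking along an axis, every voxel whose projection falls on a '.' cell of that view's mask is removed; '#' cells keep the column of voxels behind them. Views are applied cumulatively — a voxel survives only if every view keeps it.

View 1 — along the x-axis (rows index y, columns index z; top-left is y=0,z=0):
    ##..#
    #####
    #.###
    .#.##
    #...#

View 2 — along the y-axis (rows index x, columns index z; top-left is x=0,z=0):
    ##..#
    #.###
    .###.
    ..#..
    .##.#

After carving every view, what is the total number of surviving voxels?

46 voxels

initial block: 5^3 = 125
carve view 1 (along x, YZ-mask fill 17/25): 85 voxels remain
carve view 2 (along y, XZ-mask fill 14/25): 46 voxels remain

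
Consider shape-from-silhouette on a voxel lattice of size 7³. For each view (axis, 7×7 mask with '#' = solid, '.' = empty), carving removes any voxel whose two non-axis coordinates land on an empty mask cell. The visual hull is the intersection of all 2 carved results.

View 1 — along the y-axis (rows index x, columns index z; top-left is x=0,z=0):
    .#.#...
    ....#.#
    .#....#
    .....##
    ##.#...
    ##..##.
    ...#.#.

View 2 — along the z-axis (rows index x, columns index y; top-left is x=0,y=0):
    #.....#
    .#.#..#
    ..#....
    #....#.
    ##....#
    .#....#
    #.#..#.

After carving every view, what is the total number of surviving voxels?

39 voxels

full grid |V| = 343
carve view 1 (along y, XZ-mask fill 17/49): 119 voxels remain
carve view 2 (along z, XY-mask fill 16/49): 39 voxels remain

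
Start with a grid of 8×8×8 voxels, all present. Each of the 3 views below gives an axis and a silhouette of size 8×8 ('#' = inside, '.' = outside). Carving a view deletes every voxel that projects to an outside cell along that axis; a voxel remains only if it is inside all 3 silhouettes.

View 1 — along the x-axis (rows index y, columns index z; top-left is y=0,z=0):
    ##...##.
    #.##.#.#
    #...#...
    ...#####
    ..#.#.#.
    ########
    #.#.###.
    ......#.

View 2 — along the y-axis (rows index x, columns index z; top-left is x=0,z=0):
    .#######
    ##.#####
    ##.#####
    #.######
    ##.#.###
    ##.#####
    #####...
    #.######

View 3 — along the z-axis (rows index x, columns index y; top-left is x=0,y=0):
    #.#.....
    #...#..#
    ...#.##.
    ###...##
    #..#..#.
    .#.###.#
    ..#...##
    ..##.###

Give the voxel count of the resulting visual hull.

remaining voxels: 98

before carving: 512 voxels (8×8×8)
  1. axis=0 (YZ plane), |mask|=33  ⇒  voxels=264
  2. axis=1 (XZ plane), |mask|=53  ⇒  voxels=220
  3. axis=2 (XY plane), |mask|=29  ⇒  voxels=98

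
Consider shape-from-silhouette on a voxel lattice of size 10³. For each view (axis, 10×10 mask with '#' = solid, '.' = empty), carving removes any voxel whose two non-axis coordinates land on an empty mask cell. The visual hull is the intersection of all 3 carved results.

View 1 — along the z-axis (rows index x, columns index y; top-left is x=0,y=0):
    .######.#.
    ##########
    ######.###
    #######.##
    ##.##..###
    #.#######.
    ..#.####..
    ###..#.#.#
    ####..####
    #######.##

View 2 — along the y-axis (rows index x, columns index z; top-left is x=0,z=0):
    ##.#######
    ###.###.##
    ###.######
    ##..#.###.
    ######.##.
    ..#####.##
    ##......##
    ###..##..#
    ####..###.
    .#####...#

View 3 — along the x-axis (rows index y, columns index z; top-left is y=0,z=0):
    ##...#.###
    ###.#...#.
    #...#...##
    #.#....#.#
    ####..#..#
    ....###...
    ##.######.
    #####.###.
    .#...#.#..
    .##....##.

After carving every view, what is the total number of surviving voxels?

start: 10×10×10 = 1000 voxels
[1] z-view keeps 78 columns → grid now 780
[2] y-view keeps 70 columns → grid now 556
[3] x-view keeps 51 columns → grid now 284

|visual hull| = 284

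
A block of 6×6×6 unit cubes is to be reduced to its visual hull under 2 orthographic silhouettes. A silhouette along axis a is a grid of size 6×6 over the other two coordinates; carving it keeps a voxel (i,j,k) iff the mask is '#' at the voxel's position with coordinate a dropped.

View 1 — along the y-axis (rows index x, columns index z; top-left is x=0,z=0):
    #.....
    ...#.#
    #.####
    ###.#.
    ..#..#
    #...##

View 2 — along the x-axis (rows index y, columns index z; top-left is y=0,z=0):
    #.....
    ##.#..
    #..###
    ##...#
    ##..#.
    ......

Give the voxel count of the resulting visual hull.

41 voxels

full grid |V| = 216
step 1: project along y, AND mask (17/36) → |grid| = 102
step 2: project along x, AND mask (14/36) → |grid| = 41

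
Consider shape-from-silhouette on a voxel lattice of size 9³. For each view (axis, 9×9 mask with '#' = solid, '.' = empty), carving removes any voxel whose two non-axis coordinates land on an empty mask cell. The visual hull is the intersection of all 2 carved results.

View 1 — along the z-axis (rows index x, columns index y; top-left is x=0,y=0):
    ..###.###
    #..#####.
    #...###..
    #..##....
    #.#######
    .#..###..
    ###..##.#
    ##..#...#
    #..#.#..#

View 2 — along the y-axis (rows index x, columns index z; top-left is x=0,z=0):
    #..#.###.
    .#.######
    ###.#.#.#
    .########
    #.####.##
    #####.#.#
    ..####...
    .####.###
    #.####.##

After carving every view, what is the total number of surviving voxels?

initial block: 9^3 = 729
[1] z-view keeps 45 columns → grid now 405
[2] y-view keeps 58 columns → grid now 284

|visual hull| = 284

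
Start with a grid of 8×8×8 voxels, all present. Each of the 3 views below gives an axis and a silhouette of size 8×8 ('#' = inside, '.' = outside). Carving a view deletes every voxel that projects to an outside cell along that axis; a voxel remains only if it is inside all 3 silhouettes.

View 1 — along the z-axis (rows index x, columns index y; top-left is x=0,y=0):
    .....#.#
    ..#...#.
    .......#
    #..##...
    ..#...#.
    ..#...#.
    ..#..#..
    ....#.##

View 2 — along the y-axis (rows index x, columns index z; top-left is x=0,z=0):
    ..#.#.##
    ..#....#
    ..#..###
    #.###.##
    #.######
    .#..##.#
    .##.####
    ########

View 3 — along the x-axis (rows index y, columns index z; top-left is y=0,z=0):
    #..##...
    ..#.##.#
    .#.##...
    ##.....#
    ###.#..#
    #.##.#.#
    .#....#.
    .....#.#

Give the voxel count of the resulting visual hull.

|visual hull| = 34

start: 8×8×8 = 512 voxels
  1. axis=2 (XY plane), |mask|=17  ⇒  voxels=136
  2. axis=1 (XZ plane), |mask|=41  ⇒  voxels=92
  3. axis=0 (YZ plane), |mask|=27  ⇒  voxels=34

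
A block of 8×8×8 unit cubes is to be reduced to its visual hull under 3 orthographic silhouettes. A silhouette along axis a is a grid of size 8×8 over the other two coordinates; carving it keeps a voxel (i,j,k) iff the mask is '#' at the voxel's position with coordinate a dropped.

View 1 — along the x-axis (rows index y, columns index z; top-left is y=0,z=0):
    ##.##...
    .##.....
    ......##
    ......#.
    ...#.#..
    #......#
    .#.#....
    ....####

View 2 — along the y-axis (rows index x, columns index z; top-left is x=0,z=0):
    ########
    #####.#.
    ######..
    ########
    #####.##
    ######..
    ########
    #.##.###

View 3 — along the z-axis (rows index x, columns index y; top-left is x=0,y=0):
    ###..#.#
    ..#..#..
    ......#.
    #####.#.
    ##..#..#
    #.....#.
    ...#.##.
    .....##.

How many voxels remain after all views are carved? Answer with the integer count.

55 voxels

initial block: 8^3 = 512
V1 x: intersect with YZ mask (19 set) -- 152 left
V2 y: intersect with XZ mask (55 set) -- 128 left
V3 z: intersect with XY mask (25 set) -- 55 left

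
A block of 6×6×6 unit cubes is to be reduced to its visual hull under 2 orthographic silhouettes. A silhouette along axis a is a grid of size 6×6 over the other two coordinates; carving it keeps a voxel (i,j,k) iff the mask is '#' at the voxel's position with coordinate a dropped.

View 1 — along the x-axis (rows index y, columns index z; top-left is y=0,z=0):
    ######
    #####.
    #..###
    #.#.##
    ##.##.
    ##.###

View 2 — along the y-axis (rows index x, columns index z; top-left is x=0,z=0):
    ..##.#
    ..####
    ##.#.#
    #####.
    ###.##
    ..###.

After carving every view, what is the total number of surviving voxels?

remaining voxels: 110

start: 6×6×6 = 216 voxels
carve view 1 (along x, YZ-mask fill 28/36): 168 voxels remain
carve view 2 (along y, XZ-mask fill 24/36): 110 voxels remain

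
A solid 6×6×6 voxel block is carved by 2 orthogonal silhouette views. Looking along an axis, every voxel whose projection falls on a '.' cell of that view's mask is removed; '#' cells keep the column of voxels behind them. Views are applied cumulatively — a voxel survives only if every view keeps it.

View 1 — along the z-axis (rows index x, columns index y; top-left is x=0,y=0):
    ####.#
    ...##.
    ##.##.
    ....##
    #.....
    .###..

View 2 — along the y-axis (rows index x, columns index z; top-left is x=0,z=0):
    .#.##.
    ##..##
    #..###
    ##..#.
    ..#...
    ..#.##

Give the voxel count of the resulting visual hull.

55 voxels

full grid |V| = 216
carve view 1 (along z, XY-mask fill 17/36): 102 voxels remain
carve view 2 (along y, XZ-mask fill 18/36): 55 voxels remain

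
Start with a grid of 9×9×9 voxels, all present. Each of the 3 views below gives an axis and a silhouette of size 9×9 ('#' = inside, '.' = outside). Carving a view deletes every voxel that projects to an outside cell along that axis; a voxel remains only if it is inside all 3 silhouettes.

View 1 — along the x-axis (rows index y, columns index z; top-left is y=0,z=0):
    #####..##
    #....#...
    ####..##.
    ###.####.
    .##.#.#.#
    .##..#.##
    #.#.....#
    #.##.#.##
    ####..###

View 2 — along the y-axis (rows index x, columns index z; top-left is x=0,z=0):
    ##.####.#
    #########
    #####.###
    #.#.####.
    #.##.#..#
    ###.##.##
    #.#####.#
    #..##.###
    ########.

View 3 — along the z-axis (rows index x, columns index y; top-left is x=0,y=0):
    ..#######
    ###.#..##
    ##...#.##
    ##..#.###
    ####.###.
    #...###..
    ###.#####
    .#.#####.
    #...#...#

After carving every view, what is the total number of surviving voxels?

207 voxels

full grid |V| = 729
after view 1 [x-axis, 48 of 81 cells solid] → remaining = 432
after view 2 [y-axis, 63 of 81 cells solid] → remaining = 335
after view 3 [z-axis, 52 of 81 cells solid] → remaining = 207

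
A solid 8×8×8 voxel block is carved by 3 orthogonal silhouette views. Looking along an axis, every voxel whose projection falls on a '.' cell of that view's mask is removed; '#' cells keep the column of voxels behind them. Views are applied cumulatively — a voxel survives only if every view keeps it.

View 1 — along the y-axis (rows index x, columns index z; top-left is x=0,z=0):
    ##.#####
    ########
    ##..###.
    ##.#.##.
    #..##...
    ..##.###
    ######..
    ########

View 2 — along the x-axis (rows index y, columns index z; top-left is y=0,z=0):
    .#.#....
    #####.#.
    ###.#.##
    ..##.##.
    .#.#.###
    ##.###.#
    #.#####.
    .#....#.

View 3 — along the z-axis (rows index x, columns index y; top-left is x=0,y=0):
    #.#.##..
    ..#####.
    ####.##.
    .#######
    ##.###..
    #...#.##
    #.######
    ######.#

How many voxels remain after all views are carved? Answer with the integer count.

remaining voxels: 161

start: 8×8×8 = 512 voxels
after view 1 [y-axis, 47 of 64 cells solid] → remaining = 376
after view 2 [x-axis, 37 of 64 cells solid] → remaining = 222
after view 3 [z-axis, 45 of 64 cells solid] → remaining = 161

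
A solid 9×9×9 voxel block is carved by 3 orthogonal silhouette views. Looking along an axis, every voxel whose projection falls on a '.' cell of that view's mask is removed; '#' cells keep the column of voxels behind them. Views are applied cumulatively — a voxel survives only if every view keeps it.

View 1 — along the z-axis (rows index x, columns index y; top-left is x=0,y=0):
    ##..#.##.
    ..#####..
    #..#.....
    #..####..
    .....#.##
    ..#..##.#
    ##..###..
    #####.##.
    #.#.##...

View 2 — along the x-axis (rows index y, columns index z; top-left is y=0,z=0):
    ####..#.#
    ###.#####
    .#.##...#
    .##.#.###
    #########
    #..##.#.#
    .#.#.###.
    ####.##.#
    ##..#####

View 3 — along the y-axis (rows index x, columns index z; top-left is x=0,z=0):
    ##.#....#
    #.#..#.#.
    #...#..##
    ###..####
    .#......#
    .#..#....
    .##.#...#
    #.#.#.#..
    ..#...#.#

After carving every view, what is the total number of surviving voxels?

|visual hull| = 108

start: 9×9×9 = 729 voxels
after view 1 [z-axis, 40 of 81 cells solid] → remaining = 360
after view 2 [x-axis, 57 of 81 cells solid] → remaining = 249
after view 3 [y-axis, 34 of 81 cells solid] → remaining = 108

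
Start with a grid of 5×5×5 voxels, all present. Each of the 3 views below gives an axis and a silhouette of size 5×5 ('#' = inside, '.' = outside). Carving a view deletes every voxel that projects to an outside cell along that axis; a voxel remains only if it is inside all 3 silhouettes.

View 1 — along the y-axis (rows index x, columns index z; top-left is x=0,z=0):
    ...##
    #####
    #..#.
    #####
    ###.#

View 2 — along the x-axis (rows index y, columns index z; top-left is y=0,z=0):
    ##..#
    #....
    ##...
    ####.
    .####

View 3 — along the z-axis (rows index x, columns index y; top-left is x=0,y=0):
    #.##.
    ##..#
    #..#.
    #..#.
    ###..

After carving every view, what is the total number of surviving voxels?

remaining voxels: 26

initial block: 5^3 = 125
carve view 1 (along y, XZ-mask fill 18/25): 90 voxels remain
carve view 2 (along x, YZ-mask fill 14/25): 50 voxels remain
carve view 3 (along z, XY-mask fill 13/25): 26 voxels remain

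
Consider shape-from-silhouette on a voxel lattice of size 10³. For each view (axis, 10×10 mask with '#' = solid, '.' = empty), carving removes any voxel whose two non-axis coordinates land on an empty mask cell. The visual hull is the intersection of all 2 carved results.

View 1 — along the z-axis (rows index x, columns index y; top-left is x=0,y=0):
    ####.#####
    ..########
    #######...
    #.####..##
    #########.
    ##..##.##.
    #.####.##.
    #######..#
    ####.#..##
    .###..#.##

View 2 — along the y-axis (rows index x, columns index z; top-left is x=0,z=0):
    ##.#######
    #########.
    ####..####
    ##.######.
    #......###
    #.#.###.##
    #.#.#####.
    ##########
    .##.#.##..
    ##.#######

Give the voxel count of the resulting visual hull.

remaining voxels: 561

initial block: 10^3 = 1000
after view 1 [z-axis, 74 of 100 cells solid] → remaining = 740
after view 2 [y-axis, 76 of 100 cells solid] → remaining = 561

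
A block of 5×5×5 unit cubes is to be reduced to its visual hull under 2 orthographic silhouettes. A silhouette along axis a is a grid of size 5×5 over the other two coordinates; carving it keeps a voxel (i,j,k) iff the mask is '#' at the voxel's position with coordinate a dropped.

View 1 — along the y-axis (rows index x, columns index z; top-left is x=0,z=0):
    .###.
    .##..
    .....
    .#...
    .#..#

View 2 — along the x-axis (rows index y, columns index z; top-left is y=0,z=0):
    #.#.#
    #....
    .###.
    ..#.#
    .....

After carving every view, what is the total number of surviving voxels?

|visual hull| = 13

initial block: 5^3 = 125
after view 1 [y-axis, 8 of 25 cells solid] → remaining = 40
after view 2 [x-axis, 9 of 25 cells solid] → remaining = 13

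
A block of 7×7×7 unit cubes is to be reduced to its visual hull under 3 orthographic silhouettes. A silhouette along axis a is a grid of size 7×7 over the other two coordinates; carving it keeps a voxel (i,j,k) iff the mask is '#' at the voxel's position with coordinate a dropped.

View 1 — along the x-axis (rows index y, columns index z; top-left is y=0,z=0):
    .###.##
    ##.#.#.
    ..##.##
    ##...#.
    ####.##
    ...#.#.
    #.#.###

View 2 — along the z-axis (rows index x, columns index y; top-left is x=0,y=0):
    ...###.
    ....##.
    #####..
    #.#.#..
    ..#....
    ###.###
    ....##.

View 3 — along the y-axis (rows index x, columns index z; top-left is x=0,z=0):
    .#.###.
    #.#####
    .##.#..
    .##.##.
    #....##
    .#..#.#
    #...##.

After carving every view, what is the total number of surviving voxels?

start: 7×7×7 = 343 voxels
[1] x-view keeps 29 columns → grid now 203
[2] z-view keeps 22 columns → grid now 94
[3] y-view keeps 26 columns → grid now 42

voxel count = 42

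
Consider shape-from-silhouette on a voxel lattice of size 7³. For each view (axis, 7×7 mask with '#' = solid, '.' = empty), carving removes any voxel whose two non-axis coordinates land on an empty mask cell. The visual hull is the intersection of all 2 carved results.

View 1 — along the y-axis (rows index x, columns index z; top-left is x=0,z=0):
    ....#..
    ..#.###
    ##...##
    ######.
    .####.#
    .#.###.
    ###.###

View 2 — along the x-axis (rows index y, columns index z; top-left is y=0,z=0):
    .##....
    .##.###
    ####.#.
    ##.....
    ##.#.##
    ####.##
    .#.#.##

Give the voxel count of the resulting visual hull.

before carving: 343 voxels (7×7×7)
[1] y-view keeps 30 columns → grid now 210
[2] x-view keeps 29 columns → grid now 122

|visual hull| = 122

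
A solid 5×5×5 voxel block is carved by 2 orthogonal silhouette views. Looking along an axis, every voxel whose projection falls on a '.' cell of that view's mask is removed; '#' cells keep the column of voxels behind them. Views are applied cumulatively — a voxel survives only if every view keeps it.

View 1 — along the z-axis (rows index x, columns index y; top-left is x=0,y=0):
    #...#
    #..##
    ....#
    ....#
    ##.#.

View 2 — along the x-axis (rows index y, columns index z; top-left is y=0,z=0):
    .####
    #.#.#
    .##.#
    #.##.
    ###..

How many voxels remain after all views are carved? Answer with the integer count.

33 voxels

before carving: 125 voxels (5×5×5)
[1] z-view keeps 10 columns → grid now 50
[2] x-view keeps 16 columns → grid now 33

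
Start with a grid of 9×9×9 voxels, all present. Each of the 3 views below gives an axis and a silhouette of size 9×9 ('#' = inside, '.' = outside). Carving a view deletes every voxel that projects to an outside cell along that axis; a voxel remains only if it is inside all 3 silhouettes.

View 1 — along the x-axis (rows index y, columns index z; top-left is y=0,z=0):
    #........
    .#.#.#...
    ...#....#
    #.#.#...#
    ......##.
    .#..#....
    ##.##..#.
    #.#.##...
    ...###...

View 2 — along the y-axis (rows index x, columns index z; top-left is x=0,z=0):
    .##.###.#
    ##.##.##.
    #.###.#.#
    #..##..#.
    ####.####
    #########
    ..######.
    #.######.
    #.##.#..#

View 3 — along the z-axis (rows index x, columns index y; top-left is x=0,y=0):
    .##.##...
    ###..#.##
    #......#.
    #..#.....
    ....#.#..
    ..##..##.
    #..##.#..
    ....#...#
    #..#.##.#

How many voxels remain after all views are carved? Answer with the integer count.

initial block: 9^3 = 729
after view 1 [x-axis, 26 of 81 cells solid] → remaining = 234
after view 2 [y-axis, 57 of 81 cells solid] → remaining = 168
after view 3 [z-axis, 31 of 81 cells solid] → remaining = 64

remaining voxels: 64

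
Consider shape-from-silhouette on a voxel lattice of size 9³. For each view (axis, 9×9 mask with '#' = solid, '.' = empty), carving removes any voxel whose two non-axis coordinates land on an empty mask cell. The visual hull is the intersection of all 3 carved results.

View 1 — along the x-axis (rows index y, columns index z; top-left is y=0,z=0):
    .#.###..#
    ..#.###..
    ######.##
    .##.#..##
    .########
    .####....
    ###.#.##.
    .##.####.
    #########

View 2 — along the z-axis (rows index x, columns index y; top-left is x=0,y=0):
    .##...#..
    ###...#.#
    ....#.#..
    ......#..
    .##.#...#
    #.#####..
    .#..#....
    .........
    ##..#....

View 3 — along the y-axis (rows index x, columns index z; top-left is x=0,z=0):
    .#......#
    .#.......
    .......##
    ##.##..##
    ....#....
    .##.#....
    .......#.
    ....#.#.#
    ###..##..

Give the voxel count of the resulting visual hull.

before carving: 729 voxels (9×9×9)
carve view 1 (along x, YZ-mask fill 55/81): 495 voxels remain
carve view 2 (along z, XY-mask fill 26/81): 164 voxels remain
carve view 3 (along y, XZ-mask fill 24/81): 45 voxels remain

voxel count = 45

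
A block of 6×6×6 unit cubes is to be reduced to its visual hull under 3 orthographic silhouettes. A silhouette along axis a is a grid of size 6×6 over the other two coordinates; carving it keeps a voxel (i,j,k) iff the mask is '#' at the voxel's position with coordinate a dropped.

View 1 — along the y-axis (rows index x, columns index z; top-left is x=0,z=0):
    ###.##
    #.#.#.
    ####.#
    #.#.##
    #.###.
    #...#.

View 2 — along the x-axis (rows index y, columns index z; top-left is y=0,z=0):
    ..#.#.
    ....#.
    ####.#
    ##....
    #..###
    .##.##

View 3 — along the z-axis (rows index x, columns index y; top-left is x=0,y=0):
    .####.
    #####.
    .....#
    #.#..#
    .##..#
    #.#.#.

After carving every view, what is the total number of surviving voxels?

voxel count = 39

start: 6×6×6 = 216 voxels
carve view 1 (along y, XZ-mask fill 23/36): 138 voxels remain
carve view 2 (along x, YZ-mask fill 18/36): 72 voxels remain
carve view 3 (along z, XY-mask fill 19/36): 39 voxels remain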